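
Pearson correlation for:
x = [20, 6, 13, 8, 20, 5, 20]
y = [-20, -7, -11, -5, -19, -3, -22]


n=7, Σx=92, Σy=-87, Σxy=-1460, Σx²=1494, Σy²=1449
r = (7×(-1460) - 92×(-87))/√((7×1494 - 92²)(7×1449 - (-87)²))
= -2216/√(1994×2574) = -2216/√5132556 ≈ -2216/2265.5145 ≈ -0.9781

r ≈ -0.9781


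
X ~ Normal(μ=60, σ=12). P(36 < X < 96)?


z₁=(36-60)/12=-2.0, z₂=(96-60)/12=3.0
P = Φ(3.0) - Φ(-2.0) = 0.998650 - 0.022750 = 0.975900 ≈ 0.9759

P(36 < X < 96) ≈ 0.9759


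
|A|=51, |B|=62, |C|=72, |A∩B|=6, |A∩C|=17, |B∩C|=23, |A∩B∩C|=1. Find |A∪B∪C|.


|A∪B∪C| = 51+62+72-6-17-23+1 = 140

|A∪B∪C| = 140


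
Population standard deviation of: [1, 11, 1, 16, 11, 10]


Mean = 50/6 = 25/3
  (1-25/3)²=484/9
  (11-25/3)²=64/9
  (1-25/3)²=484/9
  (16-25/3)²=529/9
  (11-25/3)²=64/9
  (10-25/3)²=25/9
Σ(x-μ)² = 550/3
σ² = (550/3)/6 = 275/9

σ = √(275/9) ≈ 5.5277


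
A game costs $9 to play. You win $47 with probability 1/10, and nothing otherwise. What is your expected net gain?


E[gain] = (47-9)×1/10 + (-9)×9/10
= 19/5 - 81/10 = -43/10

Expected net gain = $-43/10 ≈ $-4.30


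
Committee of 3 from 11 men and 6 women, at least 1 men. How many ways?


Count by #men:
  1M,2W: C(11,1)×C(6,2)=165
  2M,1W: C(11,2)×C(6,1)=330
  3M,0W: C(11,3)×C(6,0)=165
Total = 660

660


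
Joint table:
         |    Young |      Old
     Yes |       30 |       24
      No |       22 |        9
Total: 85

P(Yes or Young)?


P(Yes∨Young) = P(Yes) + P(Young) - P(Yes∧Young)
= (54 + 52 - 30)/85 = 76/85

P = 76/85 ≈ 89.41%


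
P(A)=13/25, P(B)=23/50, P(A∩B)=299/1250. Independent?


P(A)×P(B) = 299/1250
P(A∩B) = 299/1250
Equal ✓ → Independent

Yes, independent


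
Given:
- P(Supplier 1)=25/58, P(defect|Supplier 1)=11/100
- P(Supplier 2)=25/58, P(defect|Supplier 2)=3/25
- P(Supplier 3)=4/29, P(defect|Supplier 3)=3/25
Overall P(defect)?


P(B) = Σ P(B|Aᵢ)×P(Aᵢ)
  11/100×25/58 = 11/232
  3/25×25/58 = 3/58
  3/25×4/29 = 12/725
Sum = 671/5800

P(defect) = 671/5800 ≈ 11.57%


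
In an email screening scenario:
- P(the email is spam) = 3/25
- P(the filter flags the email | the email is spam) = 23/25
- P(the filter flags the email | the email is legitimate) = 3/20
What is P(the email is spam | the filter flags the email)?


Using Bayes' theorem:
P(A|B) = P(B|A)·P(A) / P(B)

P(the filter flags the email) = 23/25 × 3/25 + 3/20 × 22/25
= 69/625 + 33/250 = 303/1250

P(the email is spam|the filter flags the email) = (69/625) / (303/1250) = 46/101

P(the email is spam|the filter flags the email) = 46/101 ≈ 45.54%


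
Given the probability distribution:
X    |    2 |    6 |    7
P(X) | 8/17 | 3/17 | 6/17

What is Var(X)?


E[X] = 76/17
E[X²] = 434/17
Var(X) = E[X²] - (E[X])² = 434/17 - 5776/289 = 1602/289

Var(X) = 1602/289 ≈ 5.5433


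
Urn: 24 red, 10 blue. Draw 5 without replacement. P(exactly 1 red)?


Hypergeometric: C(24,1)×C(10,4)/C(34,5)
= 24×210/278256 = 105/5797

P(X=1) = 105/5797 ≈ 1.81%


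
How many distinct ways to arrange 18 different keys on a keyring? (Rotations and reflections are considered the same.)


Free circular arrangements: rotations and reflections both identified.
(n-1)!/2 = 17!/2 = 355687428096000/2 = 177843714048000

177843714048000


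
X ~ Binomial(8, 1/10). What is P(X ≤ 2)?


P(X ≤ 2) = Σ P(X=i) for i=0..2
P(X=0) = 43046721/100000000
P(X=1) = 4782969/12500000
P(X=2) = 3720087/25000000
Sum = 96190821/100000000

P(X ≤ 2) = 96190821/100000000 ≈ 96.19%


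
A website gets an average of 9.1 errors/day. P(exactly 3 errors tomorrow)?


Poisson(λ=9.1): P(X=3) = e^(-λ)×λ^k/k!
= e^(-9.1) × 9.1^3 / 3!
≈ 0.0001116658085 × 753.571 / 6 ≈ 0.014025

P(X=3) ≈ 0.014025 ≈ 1.40%


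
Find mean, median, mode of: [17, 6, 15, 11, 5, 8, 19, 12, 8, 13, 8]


Sorted: [5, 6, 8, 8, 8, 11, 12, 13, 15, 17, 19]
Mean = 122/11
Median = 11
Freq: {17: 1, 6: 1, 15: 1, 11: 1, 5: 1, 8: 3, 19: 1, 12: 1, 13: 1}
Mode: [8]

Mean=122/11, Median=11, Mode=8


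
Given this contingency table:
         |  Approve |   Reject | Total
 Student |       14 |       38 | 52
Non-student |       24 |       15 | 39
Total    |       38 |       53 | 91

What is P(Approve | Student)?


P(Approve | Student) = 14/(14+38) = 14/52 = 7/26

P(Approve|Student) = 7/26 ≈ 26.92%


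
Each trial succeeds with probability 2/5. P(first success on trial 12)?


Geometric: P(X=12) = (1-p)^(k-1)×p = (3/5)^11×2/5 = 354294/244140625

P(X=12) = 354294/244140625 ≈ 0.15%


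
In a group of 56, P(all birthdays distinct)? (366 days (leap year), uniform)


P(all different) = Π(366-i)/366 for i=0..55
= (366/366)×(365/366)×...×(311/366)
= 0.011818

P ≈ 0.0118 ≈ 1.18%


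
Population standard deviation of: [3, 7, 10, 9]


Mean = 29/4
  (3-29/4)²=289/16
  (7-29/4)²=1/16
  (10-29/4)²=121/16
  (9-29/4)²=49/16
Σ(x-μ)² = 115/4
σ² = (115/4)/4 = 115/16

σ = √(115/16) ≈ 2.6810


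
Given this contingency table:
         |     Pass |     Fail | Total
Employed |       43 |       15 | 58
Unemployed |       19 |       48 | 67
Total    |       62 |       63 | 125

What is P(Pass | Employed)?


P(Pass | Employed) = 43/(43+15) = 43/58

P(Pass|Employed) = 43/58 ≈ 74.14%


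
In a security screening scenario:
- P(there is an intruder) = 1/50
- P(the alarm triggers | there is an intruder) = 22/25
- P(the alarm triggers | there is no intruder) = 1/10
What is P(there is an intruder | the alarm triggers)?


Using Bayes' theorem:
P(A|B) = P(B|A)·P(A) / P(B)

P(the alarm triggers) = 22/25 × 1/50 + 1/10 × 49/50
= 11/625 + 49/500 = 289/2500

P(there is an intruder|the alarm triggers) = (11/625) / (289/2500) = 44/289

P(there is an intruder|the alarm triggers) = 44/289 ≈ 15.22%


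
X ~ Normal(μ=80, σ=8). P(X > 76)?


z = (76-80)/8 = -0.5
P(X > 76) = 1 - P(Z ≤ -0.5) = 1 - 0.3085 = 0.6915

P(X > 76) ≈ 0.6915


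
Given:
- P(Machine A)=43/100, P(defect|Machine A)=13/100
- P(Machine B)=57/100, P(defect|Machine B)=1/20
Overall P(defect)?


P(B) = Σ P(B|Aᵢ)×P(Aᵢ)
  13/100×43/100 = 559/10000
  1/20×57/100 = 57/2000
Sum = 211/2500

P(defect) = 211/2500 ≈ 8.44%


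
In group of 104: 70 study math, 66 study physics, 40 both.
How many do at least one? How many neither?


|A∪B| = 70+66-40 = 96
Neither = 104-96 = 8

At least one: 96; Neither: 8


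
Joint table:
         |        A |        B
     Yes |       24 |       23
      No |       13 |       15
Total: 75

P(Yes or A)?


P(Yes∨A) = P(Yes) + P(A) - P(Yes∧A)
= (47 + 37 - 24)/75 = 60/75 = 4/5

P = 4/5 ≈ 80.00%


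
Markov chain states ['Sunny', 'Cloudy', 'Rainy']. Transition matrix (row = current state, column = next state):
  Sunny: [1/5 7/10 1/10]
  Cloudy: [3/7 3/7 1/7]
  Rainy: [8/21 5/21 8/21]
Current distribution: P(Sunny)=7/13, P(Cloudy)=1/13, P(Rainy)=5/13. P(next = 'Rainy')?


P(next=Rainy) = Σᵢ P(now=i)×P(i→Rainy)
= 7/13×1/10 + 1/13×1/7 + 5/13×8/21
= 7/130 + 1/91 + 40/273 = 577/2730

P = 577/2730 ≈ 0.2114


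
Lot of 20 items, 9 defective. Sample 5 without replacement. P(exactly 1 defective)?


Hypergeometric: C(9,1)×C(11,4)/C(20,5)
= 9×330/15504 = 495/2584

P(X=1) = 495/2584 ≈ 19.16%


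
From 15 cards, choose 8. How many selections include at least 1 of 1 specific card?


Complement: C(15,8) - C(14,8) = 6435 - 3003 = 3432

3432


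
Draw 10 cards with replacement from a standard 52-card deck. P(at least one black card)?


P(not a black card) = 26/52 = 1/2
P(none in 10 draws) = (1/2)^10 = 1/1024
P(≥1 black card) = 1 - 1/1024 = 1023/1024

P = 1023/1024 ≈ 99.90%


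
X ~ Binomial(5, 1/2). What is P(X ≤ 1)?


P(X ≤ 1) = Σ P(X=i) for i=0..1
P(X=0) = 1/32
P(X=1) = 5/32
Sum = 3/16

P(X ≤ 1) = 3/16 ≈ 18.75%


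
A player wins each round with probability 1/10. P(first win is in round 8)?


Geometric: P(X=8) = (1-p)^(k-1)×p = (9/10)^7×1/10 = 4782969/100000000

P(X=8) = 4782969/100000000 ≈ 4.78%


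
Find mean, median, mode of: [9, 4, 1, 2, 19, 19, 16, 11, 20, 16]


Sorted: [1, 2, 4, 9, 11, 16, 16, 19, 19, 20]
Mean = 117/10
Median = 27/2
Freq: {9: 1, 4: 1, 1: 1, 2: 1, 19: 2, 16: 2, 11: 1, 20: 1}
Mode: [16, 19]

Mean=117/10, Median=27/2, Mode=[16, 19]


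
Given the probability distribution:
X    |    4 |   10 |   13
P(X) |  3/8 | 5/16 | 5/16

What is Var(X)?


E[X] = 139/16
E[X²] = 1441/16
Var(X) = E[X²] - (E[X])² = 1441/16 - 19321/256 = 3735/256

Var(X) = 3735/256 ≈ 14.5898


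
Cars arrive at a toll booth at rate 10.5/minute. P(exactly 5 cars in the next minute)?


Poisson(λ=10.5): P(X=5) = e^(-λ)×λ^k/k!
= e^(-10.5) × 10.5^5 / 5!
≈ 2.753644935e-05 × 127628.15625 / 120 ≈ 0.029287

P(X=5) ≈ 0.029287 ≈ 2.93%


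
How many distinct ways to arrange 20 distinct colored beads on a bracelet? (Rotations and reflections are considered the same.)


Free circular arrangements: rotations and reflections both identified.
(n-1)!/2 = 19!/2 = 121645100408832000/2 = 60822550204416000

60822550204416000


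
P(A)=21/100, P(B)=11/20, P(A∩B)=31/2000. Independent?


P(A)×P(B) = 231/2000
P(A∩B) = 31/2000
Not equal → NOT independent

No, not independent


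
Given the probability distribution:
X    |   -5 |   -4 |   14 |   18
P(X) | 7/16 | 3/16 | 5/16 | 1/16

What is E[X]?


E[X] = Σ x·P(X=x)
= (-5)×(7/16) + (-4)×(3/16) + (14)×(5/16) + (18)×(1/16)
= 41/16

E[X] = 41/16


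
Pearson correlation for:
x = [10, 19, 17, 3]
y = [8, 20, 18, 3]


n=4, Σx=49, Σy=49, Σxy=775, Σx²=759, Σy²=797
r = (4×775 - 49×49)/√((4×759 - 49²)(4×797 - 49²))
= 699/√(635×787) = 699/√499745 ≈ 699/706.9264 ≈ 0.9888

r ≈ 0.9888


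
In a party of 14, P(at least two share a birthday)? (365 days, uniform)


P(all different) = Π(365-i)/365 for i=0..13
= 0.776897
P(match) = 1 - 0.776897 = 0.223103

P ≈ 0.2231 ≈ 22.31%


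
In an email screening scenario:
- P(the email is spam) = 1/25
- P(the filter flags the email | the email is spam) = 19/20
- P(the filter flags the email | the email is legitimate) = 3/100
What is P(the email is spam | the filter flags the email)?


Using Bayes' theorem:
P(A|B) = P(B|A)·P(A) / P(B)

P(the filter flags the email) = 19/20 × 1/25 + 3/100 × 24/25
= 19/500 + 18/625 = 167/2500

P(the email is spam|the filter flags the email) = (19/500) / (167/2500) = 95/167

P(the email is spam|the filter flags the email) = 95/167 ≈ 56.89%


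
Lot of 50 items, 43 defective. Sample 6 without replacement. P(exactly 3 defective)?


Hypergeometric: C(43,3)×C(7,3)/C(50,6)
= 12341×35/15890700 = 1763/64860

P(X=3) = 1763/64860 ≈ 2.72%


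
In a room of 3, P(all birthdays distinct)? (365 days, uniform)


P(all different) = Π(365-i)/365 for i=0..2
= (365/365)×(364/365)×...×(363/365)
= 0.991796

P ≈ 0.9918 ≈ 99.18%


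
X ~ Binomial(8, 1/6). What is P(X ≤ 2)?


P(X ≤ 2) = Σ P(X=i) for i=0..2
P(X=0) = 390625/1679616
P(X=1) = 78125/209952
P(X=2) = 109375/419904
Sum = 484375/559872

P(X ≤ 2) = 484375/559872 ≈ 86.52%


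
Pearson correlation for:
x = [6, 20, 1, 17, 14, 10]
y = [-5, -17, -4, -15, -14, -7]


n=6, Σx=68, Σy=-62, Σxy=-895, Σx²=1022, Σy²=800
r = (6×(-895) - 68×(-62))/√((6×1022 - 68²)(6×800 - (-62)²))
= -1154/√(1508×956) = -1154/√1441648 ≈ -1154/1200.6865 ≈ -0.9611

r ≈ -0.9611


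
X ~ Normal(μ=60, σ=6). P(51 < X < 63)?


z₁=(51-60)/6=-1.5, z₂=(63-60)/6=0.5
P = Φ(0.5) - Φ(-1.5) = 0.691462 - 0.066807 = 0.624655 ≈ 0.6247

P(51 < X < 63) ≈ 0.6247


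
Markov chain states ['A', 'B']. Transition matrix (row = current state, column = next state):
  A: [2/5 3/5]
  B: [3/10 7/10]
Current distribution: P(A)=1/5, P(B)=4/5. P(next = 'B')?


P(next=B) = Σᵢ P(now=i)×P(i→B)
= 1/5×3/5 + 4/5×7/10
= 3/25 + 14/25 = 17/25

P = 17/25 ≈ 0.6800


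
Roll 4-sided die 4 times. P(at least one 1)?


P(no 1)^4 = (3/4)^4 = 81/256
P(≥1) = 1 - 81/256 = 175/256

P = 175/256 ≈ 68.36%


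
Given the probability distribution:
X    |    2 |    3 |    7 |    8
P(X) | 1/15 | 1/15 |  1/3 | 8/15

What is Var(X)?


E[X] = 104/15
E[X²] = 154/3
Var(X) = E[X²] - (E[X])² = 154/3 - 10816/225 = 734/225

Var(X) = 734/225 ≈ 3.2622


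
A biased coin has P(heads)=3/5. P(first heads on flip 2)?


Geometric: P(X=2) = (1-p)^(k-1)×p = (2/5)^1×3/5 = 6/25

P(X=2) = 6/25 ≈ 24.00%


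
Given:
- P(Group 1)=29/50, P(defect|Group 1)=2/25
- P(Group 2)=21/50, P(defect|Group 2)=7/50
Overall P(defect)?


P(B) = Σ P(B|Aᵢ)×P(Aᵢ)
  2/25×29/50 = 29/625
  7/50×21/50 = 147/2500
Sum = 263/2500

P(defect) = 263/2500 ≈ 10.52%


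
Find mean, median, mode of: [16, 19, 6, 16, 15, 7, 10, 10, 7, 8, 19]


Sorted: [6, 7, 7, 8, 10, 10, 15, 16, 16, 19, 19]
Mean = 133/11
Median = 10
Freq: {16: 2, 19: 2, 6: 1, 15: 1, 7: 2, 10: 2, 8: 1}
Mode: [7, 10, 16, 19]

Mean=133/11, Median=10, Mode=[7, 10, 16, 19]


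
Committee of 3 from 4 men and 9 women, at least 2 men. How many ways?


Count by #men:
  2M,1W: C(4,2)×C(9,1)=54
  3M,0W: C(4,3)×C(9,0)=4
Total = 58

58


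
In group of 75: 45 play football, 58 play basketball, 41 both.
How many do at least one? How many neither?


|A∪B| = 45+58-41 = 62
Neither = 75-62 = 13

At least one: 62; Neither: 13


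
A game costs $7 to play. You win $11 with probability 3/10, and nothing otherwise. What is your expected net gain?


E[gain] = (11-7)×3/10 + (-7)×7/10
= 6/5 - 49/10 = -37/10

Expected net gain = $-37/10 ≈ $-3.70


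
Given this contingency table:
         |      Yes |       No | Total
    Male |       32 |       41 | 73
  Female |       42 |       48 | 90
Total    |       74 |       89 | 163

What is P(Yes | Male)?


P(Yes | Male) = 32/(32+41) = 32/73

P(Yes|Male) = 32/73 ≈ 43.84%


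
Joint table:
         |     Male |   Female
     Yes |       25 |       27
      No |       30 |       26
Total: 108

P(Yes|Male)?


P(Yes|Male) = 25/(25+30) = 25/55 = 5/11

P = 5/11 ≈ 45.45%


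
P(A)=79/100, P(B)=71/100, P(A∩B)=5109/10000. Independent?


P(A)×P(B) = 5609/10000
P(A∩B) = 5109/10000
Not equal → NOT independent

No, not independent


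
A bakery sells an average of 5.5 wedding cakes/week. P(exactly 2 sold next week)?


Poisson(λ=5.5): P(X=2) = e^(-λ)×λ^k/k!
= e^(-5.5) × 5.5^2 / 2!
≈ 0.004086771438 × 30.25 / 2 ≈ 0.061812

P(X=2) ≈ 0.061812 ≈ 6.18%


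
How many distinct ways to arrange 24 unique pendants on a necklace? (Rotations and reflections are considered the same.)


Free circular arrangements: rotations and reflections both identified.
(n-1)!/2 = 23!/2 = 25852016738884976640000/2 = 12926008369442488320000

12926008369442488320000


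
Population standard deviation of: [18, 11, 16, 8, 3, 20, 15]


Mean = 91/7 = 13
  (18-13)²=25
  (11-13)²=4
  (16-13)²=9
  (8-13)²=25
  (3-13)²=100
  (20-13)²=49
  (15-13)²=4
Σ(x-μ)² = 216
σ² = 216/7

σ = √(216/7) ≈ 5.5549


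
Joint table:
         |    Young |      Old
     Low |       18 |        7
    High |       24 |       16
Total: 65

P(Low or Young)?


P(Low∨Young) = P(Low) + P(Young) - P(Low∧Young)
= (25 + 42 - 18)/65 = 49/65

P = 49/65 ≈ 75.38%


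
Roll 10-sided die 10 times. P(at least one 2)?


P(no 2)^10 = (9/10)^10 = 3486784401/10000000000
P(≥1) = 1 - 3486784401/10000000000 = 6513215599/10000000000

P = 6513215599/10000000000 ≈ 65.13%


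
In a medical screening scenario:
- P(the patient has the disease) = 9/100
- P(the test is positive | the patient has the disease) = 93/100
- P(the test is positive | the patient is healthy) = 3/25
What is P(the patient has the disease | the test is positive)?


Using Bayes' theorem:
P(A|B) = P(B|A)·P(A) / P(B)

P(the test is positive) = 93/100 × 9/100 + 3/25 × 91/100
= 837/10000 + 273/2500 = 1929/10000

P(the patient has the disease|the test is positive) = (837/10000) / (1929/10000) = 279/643

P(the patient has the disease|the test is positive) = 279/643 ≈ 43.39%


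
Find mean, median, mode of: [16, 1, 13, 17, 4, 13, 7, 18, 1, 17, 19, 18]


Sorted: [1, 1, 4, 7, 13, 13, 16, 17, 17, 18, 18, 19]
Mean = 144/12 = 12
Median = 29/2
Freq: {16: 1, 1: 2, 13: 2, 17: 2, 4: 1, 7: 1, 18: 2, 19: 1}
Mode: [1, 13, 17, 18]

Mean=12, Median=29/2, Mode=[1, 13, 17, 18]


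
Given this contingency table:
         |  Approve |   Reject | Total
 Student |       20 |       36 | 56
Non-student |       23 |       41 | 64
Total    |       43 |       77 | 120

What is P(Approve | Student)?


P(Approve | Student) = 20/(20+36) = 20/56 = 5/14

P(Approve|Student) = 5/14 ≈ 35.71%


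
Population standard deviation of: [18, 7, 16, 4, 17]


Mean = 62/5
  (18-62/5)²=784/25
  (7-62/5)²=729/25
  (16-62/5)²=324/25
  (4-62/5)²=1764/25
  (17-62/5)²=529/25
Σ(x-μ)² = 826/5
σ² = (826/5)/5 = 826/25

σ = √(826/25) ≈ 5.7480


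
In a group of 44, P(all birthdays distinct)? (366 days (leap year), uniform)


P(all different) = Π(366-i)/366 for i=0..43
= (366/366)×(365/366)×...×(323/366)
= 0.067633

P ≈ 0.0676 ≈ 6.76%


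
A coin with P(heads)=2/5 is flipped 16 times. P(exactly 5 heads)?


Binomial: P(X=5) = C(16,5)×p^5×(1-p)^11
= 4368 × 32/3125 × 177147/48828125 = 24760899072/152587890625

P(X=5) = 24760899072/152587890625 ≈ 16.23%


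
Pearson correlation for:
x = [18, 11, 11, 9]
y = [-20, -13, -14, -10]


n=4, Σx=49, Σy=-57, Σxy=-747, Σx²=647, Σy²=865
r = (4×(-747) - 49×(-57))/√((4×647 - 49²)(4×865 - (-57)²))
= -195/√(187×211) = -195/√39457 ≈ -195/198.6379 ≈ -0.9817

r ≈ -0.9817


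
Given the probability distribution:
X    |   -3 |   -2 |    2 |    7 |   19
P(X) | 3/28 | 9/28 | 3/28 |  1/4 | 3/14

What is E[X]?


E[X] = Σ x·P(X=x)
= (-3)×(3/28) + (-2)×(9/28) + (2)×(3/28) + (7)×(1/4) + (19)×(3/14)
= 71/14

E[X] = 71/14


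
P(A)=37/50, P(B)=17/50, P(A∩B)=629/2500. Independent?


P(A)×P(B) = 629/2500
P(A∩B) = 629/2500
Equal ✓ → Independent

Yes, independent


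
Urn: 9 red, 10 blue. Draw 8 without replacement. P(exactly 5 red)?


Hypergeometric: C(9,5)×C(10,3)/C(19,8)
= 126×120/75582 = 840/4199

P(X=5) = 840/4199 ≈ 20.00%


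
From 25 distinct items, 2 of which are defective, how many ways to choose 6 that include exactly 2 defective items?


Choose 2 of the 2 defective items and 4 of the other 23 items:
C(2,2)×C(23,4) = 1×8855 = 8855

8855


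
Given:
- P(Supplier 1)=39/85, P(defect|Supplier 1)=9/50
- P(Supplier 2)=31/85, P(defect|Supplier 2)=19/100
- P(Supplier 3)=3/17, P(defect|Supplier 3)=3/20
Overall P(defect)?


P(B) = Σ P(B|Aᵢ)×P(Aᵢ)
  9/50×39/85 = 351/4250
  19/100×31/85 = 589/8500
  3/20×3/17 = 9/340
Sum = 379/2125

P(defect) = 379/2125 ≈ 17.84%


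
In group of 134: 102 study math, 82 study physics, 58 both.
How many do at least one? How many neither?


|A∪B| = 102+82-58 = 126
Neither = 134-126 = 8

At least one: 126; Neither: 8


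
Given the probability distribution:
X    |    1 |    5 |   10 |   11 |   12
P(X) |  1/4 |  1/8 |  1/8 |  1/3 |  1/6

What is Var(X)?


E[X] = 187/24
E[X²] = 1925/24
Var(X) = E[X²] - (E[X])² = 1925/24 - 34969/576 = 11231/576

Var(X) = 11231/576 ≈ 19.4983


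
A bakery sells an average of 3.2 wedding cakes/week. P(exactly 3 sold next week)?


Poisson(λ=3.2): P(X=3) = e^(-λ)×λ^k/k!
= e^(-3.2) × 3.2^3 / 3!
≈ 0.04076220398 × 32.768 / 6 ≈ 0.222616

P(X=3) ≈ 0.222616 ≈ 22.26%


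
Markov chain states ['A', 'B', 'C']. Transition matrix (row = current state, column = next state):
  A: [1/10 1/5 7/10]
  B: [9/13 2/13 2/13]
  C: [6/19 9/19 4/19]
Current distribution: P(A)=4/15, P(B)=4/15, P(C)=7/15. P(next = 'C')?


P(next=C) = Σᵢ P(now=i)×P(i→C)
= 4/15×7/10 + 4/15×2/13 + 7/15×4/19
= 14/75 + 8/195 + 28/285 = 6038/18525

P = 6038/18525 ≈ 0.3259


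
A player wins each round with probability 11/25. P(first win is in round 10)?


Geometric: P(X=10) = (1-p)^(k-1)×p = (14/25)^9×11/25 = 227271514624/95367431640625

P(X=10) = 227271514624/95367431640625 ≈ 0.24%


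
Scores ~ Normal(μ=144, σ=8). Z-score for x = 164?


z = (x - μ)/σ = (164 - 144)/8 = 2.5

z = 2.5


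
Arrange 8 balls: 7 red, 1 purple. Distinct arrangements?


8!/(7!×1!) = 8

8


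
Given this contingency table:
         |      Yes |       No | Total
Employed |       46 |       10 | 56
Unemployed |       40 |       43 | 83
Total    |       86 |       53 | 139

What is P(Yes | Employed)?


P(Yes | Employed) = 46/(46+10) = 46/56 = 23/28

P(Yes|Employed) = 23/28 ≈ 82.14%


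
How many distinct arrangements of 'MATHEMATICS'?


Letters: 11, freq: {'M': 2, 'A': 2, 'T': 2, 'H': 1, 'E': 1, 'I': 1, 'C': 1, 'S': 1}
11!/(2!×2!×2!×1!×1!×1!×1!×1!) = 39916800/8 = 4989600

4989600


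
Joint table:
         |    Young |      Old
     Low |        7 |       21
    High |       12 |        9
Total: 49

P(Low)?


P(Low) = (7+21)/49 = 28/49 = 4/7

P(Low) = 4/7 ≈ 57.14%


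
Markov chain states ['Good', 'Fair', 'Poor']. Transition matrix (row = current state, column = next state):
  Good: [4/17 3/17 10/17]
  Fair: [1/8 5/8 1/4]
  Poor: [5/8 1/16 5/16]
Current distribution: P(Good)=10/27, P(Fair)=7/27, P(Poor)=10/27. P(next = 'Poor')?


P(next=Poor) = Σᵢ P(now=i)×P(i→Poor)
= 10/27×10/17 + 7/27×1/4 + 10/27×5/16
= 100/459 + 7/108 + 25/216 = 1463/3672

P = 1463/3672 ≈ 0.3984


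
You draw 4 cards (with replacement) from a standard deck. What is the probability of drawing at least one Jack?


P(not a Jack) = 48/52 = 12/13
P(none in 4 draws) = (12/13)^4 = 20736/28561
P(≥1 Jack) = 1 - 20736/28561 = 7825/28561

P = 7825/28561 ≈ 27.40%


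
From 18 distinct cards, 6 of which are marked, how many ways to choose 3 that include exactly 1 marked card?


Choose 1 of the 6 marked cards and 2 of the other 12 cards:
C(6,1)×C(12,2) = 6×66 = 396

396


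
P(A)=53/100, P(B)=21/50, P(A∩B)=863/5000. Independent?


P(A)×P(B) = 1113/5000
P(A∩B) = 863/5000
Not equal → NOT independent

No, not independent


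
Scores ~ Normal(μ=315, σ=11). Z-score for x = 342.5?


z = (x - μ)/σ = (342.5 - 315)/11 = 2.5

z = 2.5


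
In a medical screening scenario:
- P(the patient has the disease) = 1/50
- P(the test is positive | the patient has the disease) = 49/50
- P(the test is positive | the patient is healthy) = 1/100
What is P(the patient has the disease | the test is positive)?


Using Bayes' theorem:
P(A|B) = P(B|A)·P(A) / P(B)

P(the test is positive) = 49/50 × 1/50 + 1/100 × 49/50
= 49/2500 + 49/5000 = 147/5000

P(the patient has the disease|the test is positive) = (49/2500) / (147/5000) = 2/3

P(the patient has the disease|the test is positive) = 2/3 ≈ 66.67%


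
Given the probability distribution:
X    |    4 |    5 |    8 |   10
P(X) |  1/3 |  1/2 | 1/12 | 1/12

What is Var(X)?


E[X] = 16/3
E[X²] = 63/2
Var(X) = E[X²] - (E[X])² = 63/2 - 256/9 = 55/18

Var(X) = 55/18 ≈ 3.0556


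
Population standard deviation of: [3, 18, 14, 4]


Mean = 39/4
  (3-39/4)²=729/16
  (18-39/4)²=1089/16
  (14-39/4)²=289/16
  (4-39/4)²=529/16
Σ(x-μ)² = 659/4
σ² = (659/4)/4 = 659/16

σ = √(659/16) ≈ 6.4177


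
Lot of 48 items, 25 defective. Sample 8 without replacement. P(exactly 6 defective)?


Hypergeometric: C(25,6)×C(23,2)/C(48,8)
= 177100×253/377348994 = 88550/745749

P(X=6) = 88550/745749 ≈ 11.87%


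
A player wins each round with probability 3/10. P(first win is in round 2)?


Geometric: P(X=2) = (1-p)^(k-1)×p = (7/10)^1×3/10 = 21/100

P(X=2) = 21/100 ≈ 21.00%


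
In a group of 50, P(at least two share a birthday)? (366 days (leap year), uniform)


P(all different) = Π(366-i)/366 for i=0..49
= 0.029927
P(match) = 1 - 0.029927 = 0.970073

P ≈ 0.9701 ≈ 97.01%


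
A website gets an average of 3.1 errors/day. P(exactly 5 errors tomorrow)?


Poisson(λ=3.1): P(X=5) = e^(-λ)×λ^k/k!
= e^(-3.1) × 3.1^5 / 5!
≈ 0.04504920239 × 286.29151 / 120 ≈ 0.107477

P(X=5) ≈ 0.107477 ≈ 10.75%


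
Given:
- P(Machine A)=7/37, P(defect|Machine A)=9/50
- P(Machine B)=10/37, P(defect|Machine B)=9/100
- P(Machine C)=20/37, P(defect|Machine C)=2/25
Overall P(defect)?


P(B) = Σ P(B|Aᵢ)×P(Aᵢ)
  9/50×7/37 = 63/1850
  9/100×10/37 = 9/370
  2/25×20/37 = 8/185
Sum = 94/925

P(defect) = 94/925 ≈ 10.16%


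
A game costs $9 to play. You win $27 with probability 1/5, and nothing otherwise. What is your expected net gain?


E[gain] = (27-9)×1/5 + (-9)×4/5
= 18/5 - 36/5 = -18/5

Expected net gain = $-18/5 ≈ $-3.60


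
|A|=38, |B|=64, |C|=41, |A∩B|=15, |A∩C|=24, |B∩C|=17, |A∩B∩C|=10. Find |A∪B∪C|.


|A∪B∪C| = 38+64+41-15-24-17+10 = 97

|A∪B∪C| = 97


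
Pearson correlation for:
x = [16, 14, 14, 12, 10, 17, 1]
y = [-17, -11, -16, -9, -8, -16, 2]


n=7, Σx=84, Σy=-75, Σxy=-1108, Σx²=1182, Σy²=1071
r = (7×(-1108) - 84×(-75))/√((7×1182 - 84²)(7×1071 - (-75)²))
= -1456/√(1218×1872) = -1456/√2280096 ≈ -1456/1509.9987 ≈ -0.9642

r ≈ -0.9642


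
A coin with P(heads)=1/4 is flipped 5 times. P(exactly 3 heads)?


Binomial: P(X=3) = C(5,3)×p^3×(1-p)^2
= 10 × 1/64 × 9/16 = 45/512

P(X=3) = 45/512 ≈ 8.79%


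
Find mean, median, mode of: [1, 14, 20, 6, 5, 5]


Sorted: [1, 5, 5, 6, 14, 20]
Mean = 51/6 = 17/2
Median = 11/2
Freq: {1: 1, 14: 1, 20: 1, 6: 1, 5: 2}
Mode: [5]

Mean=17/2, Median=11/2, Mode=5


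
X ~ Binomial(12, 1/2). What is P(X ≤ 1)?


P(X ≤ 1) = Σ P(X=i) for i=0..1
P(X=0) = 1/4096
P(X=1) = 3/1024
Sum = 13/4096

P(X ≤ 1) = 13/4096 ≈ 0.32%


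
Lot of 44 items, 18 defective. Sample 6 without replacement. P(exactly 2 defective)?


Hypergeometric: C(18,2)×C(26,4)/C(44,6)
= 153×14950/7059052 = 87975/271502

P(X=2) = 87975/271502 ≈ 32.40%


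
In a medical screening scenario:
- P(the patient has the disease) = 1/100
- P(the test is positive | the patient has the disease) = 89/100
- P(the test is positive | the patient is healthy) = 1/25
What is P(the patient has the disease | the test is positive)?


Using Bayes' theorem:
P(A|B) = P(B|A)·P(A) / P(B)

P(the test is positive) = 89/100 × 1/100 + 1/25 × 99/100
= 89/10000 + 99/2500 = 97/2000

P(the patient has the disease|the test is positive) = (89/10000) / (97/2000) = 89/485

P(the patient has the disease|the test is positive) = 89/485 ≈ 18.35%


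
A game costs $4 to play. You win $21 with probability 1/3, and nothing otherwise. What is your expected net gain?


E[gain] = (21-4)×1/3 + (-4)×2/3
= 17/3 - 8/3 = 3

Expected net gain = $3 ≈ $3.00


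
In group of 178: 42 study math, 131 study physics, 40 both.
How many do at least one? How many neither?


|A∪B| = 42+131-40 = 133
Neither = 178-133 = 45

At least one: 133; Neither: 45


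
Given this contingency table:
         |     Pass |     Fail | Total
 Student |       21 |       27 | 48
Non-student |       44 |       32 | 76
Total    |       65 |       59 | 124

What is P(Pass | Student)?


P(Pass | Student) = 21/(21+27) = 21/48 = 7/16

P(Pass|Student) = 7/16 ≈ 43.75%


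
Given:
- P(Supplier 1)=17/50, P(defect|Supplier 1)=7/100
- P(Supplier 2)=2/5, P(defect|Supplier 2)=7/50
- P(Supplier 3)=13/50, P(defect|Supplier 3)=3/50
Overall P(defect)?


P(B) = Σ P(B|Aᵢ)×P(Aᵢ)
  7/100×17/50 = 119/5000
  7/50×2/5 = 7/125
  3/50×13/50 = 39/2500
Sum = 477/5000

P(defect) = 477/5000 ≈ 9.54%


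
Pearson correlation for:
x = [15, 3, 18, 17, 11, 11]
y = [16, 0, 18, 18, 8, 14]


n=6, Σx=75, Σy=74, Σxy=1112, Σx²=1089, Σy²=1164
r = (6×1112 - 75×74)/√((6×1089 - 75²)(6×1164 - 74²))
= 1122/√(909×1508) = 1122/√1370772 ≈ 1122/1170.7997 ≈ 0.9583

r ≈ 0.9583


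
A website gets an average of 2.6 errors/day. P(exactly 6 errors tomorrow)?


Poisson(λ=2.6): P(X=6) = e^(-λ)×λ^k/k!
= e^(-2.6) × 2.6^6 / 6!
≈ 0.07427357821 × 308.915776 / 720 ≈ 0.031867

P(X=6) ≈ 0.031867 ≈ 3.19%


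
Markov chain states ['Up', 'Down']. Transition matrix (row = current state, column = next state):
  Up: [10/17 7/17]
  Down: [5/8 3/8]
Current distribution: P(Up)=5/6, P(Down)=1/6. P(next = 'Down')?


P(next=Down) = Σᵢ P(now=i)×P(i→Down)
= 5/6×7/17 + 1/6×3/8
= 35/102 + 1/16 = 331/816

P = 331/816 ≈ 0.4056


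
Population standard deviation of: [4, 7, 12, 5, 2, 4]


Mean = 34/6 = 17/3
  (4-17/3)²=25/9
  (7-17/3)²=16/9
  (12-17/3)²=361/9
  (5-17/3)²=4/9
  (2-17/3)²=121/9
  (4-17/3)²=25/9
Σ(x-μ)² = 184/3
σ² = (184/3)/6 = 92/9

σ = √(92/9) ≈ 3.1972


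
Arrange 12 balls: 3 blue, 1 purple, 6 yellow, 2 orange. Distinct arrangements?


12!/(3!×1!×6!×2!) = 55440

55440


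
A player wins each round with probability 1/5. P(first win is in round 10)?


Geometric: P(X=10) = (1-p)^(k-1)×p = (4/5)^9×1/5 = 262144/9765625

P(X=10) = 262144/9765625 ≈ 2.68%


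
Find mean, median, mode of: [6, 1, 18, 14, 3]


Sorted: [1, 3, 6, 14, 18]
Mean = 42/5
Median = 6
Freq: {6: 1, 1: 1, 18: 1, 14: 1, 3: 1}
Mode: No mode

Mean=42/5, Median=6, Mode=No mode


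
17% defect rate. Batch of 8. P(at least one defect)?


P(all good) = (83/100)^8 = 2252292232139041/10000000000000000
P(≥1 defect) = 7747707767860959/10000000000000000

P = 7747707767860959/10000000000000000 ≈ 77.48%


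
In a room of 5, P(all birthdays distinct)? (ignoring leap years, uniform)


P(all different) = Π(365-i)/365 for i=0..4
= (365/365)×(364/365)×...×(361/365)
= 0.972864

P ≈ 0.9729 ≈ 97.29%


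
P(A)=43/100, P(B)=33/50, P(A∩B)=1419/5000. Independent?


P(A)×P(B) = 1419/5000
P(A∩B) = 1419/5000
Equal ✓ → Independent

Yes, independent


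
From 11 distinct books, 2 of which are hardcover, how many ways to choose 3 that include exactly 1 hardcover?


Choose 1 of the 2 hardcovers and 2 of the other 9 books:
C(2,1)×C(9,2) = 2×36 = 72

72


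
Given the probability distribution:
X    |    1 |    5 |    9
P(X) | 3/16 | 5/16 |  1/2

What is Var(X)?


E[X] = 25/4
E[X²] = 97/2
Var(X) = E[X²] - (E[X])² = 97/2 - 625/16 = 151/16

Var(X) = 151/16 ≈ 9.4375


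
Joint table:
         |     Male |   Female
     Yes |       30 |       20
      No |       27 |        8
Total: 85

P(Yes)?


P(Yes) = (30+20)/85 = 50/85 = 10/17

P(Yes) = 10/17 ≈ 58.82%


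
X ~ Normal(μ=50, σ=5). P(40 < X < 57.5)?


z₁=(40-50)/5=-2.0, z₂=(57.5-50)/5=1.5
P = Φ(1.5) - Φ(-2.0) = 0.933193 - 0.022750 = 0.910443 ≈ 0.9104

P(40 < X < 57.5) ≈ 0.9104


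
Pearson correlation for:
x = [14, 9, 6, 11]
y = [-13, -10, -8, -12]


n=4, Σx=40, Σy=-43, Σxy=-452, Σx²=434, Σy²=477
r = (4×(-452) - 40×(-43))/√((4×434 - 40²)(4×477 - (-43)²))
= -88/√(136×59) = -88/√8024 ≈ -88/89.5768 ≈ -0.9824

r ≈ -0.9824


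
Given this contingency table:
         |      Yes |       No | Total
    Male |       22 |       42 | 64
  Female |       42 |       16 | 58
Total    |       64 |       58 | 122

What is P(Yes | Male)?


P(Yes | Male) = 22/(22+42) = 22/64 = 11/32

P(Yes|Male) = 11/32 ≈ 34.38%


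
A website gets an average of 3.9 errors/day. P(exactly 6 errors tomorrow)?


Poisson(λ=3.9): P(X=6) = e^(-λ)×λ^k/k!
= e^(-3.9) × 3.9^6 / 6!
≈ 0.02024191145 × 3518.743761 / 720 ≈ 0.098925

P(X=6) ≈ 0.098925 ≈ 9.89%


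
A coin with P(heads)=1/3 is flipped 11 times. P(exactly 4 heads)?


Binomial: P(X=4) = C(11,4)×p^4×(1-p)^7
= 330 × 1/81 × 128/2187 = 14080/59049

P(X=4) = 14080/59049 ≈ 23.84%


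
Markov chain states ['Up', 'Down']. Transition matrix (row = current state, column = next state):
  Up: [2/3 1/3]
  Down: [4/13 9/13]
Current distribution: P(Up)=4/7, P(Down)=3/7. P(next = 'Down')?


P(next=Down) = Σᵢ P(now=i)×P(i→Down)
= 4/7×1/3 + 3/7×9/13
= 4/21 + 27/91 = 19/39

P = 19/39 ≈ 0.4872


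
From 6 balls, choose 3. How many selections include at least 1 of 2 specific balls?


Complement: C(6,3) - C(4,3) = 20 - 4 = 16

16


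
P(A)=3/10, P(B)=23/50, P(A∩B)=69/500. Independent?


P(A)×P(B) = 69/500
P(A∩B) = 69/500
Equal ✓ → Independent

Yes, independent


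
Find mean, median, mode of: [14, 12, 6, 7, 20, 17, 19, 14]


Sorted: [6, 7, 12, 14, 14, 17, 19, 20]
Mean = 109/8
Median = 14
Freq: {14: 2, 12: 1, 6: 1, 7: 1, 20: 1, 17: 1, 19: 1}
Mode: [14]

Mean=109/8, Median=14, Mode=14


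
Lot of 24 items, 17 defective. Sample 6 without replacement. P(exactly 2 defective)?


Hypergeometric: C(17,2)×C(7,4)/C(24,6)
= 136×35/134596 = 170/4807

P(X=2) = 170/4807 ≈ 3.54%


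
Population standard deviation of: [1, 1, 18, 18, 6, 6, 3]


Mean = 53/7
  (1-53/7)²=2116/49
  (1-53/7)²=2116/49
  (18-53/7)²=5329/49
  (18-53/7)²=5329/49
  (6-53/7)²=121/49
  (6-53/7)²=121/49
  (3-53/7)²=1024/49
Σ(x-μ)² = 2308/7
σ² = (2308/7)/7 = 2308/49

σ = √(2308/49) ≈ 6.8631


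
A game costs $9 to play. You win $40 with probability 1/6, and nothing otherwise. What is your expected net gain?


E[gain] = (40-9)×1/6 + (-9)×5/6
= 31/6 - 15/2 = -7/3

Expected net gain = $-7/3 ≈ $-2.33


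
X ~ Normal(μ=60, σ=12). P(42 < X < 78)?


z₁=(42-60)/12=-1.5, z₂=(78-60)/12=1.5
P = Φ(1.5) - Φ(-1.5) = 0.933193 - 0.066807 = 0.866386 ≈ 0.8664

P(42 < X < 78) ≈ 0.8664


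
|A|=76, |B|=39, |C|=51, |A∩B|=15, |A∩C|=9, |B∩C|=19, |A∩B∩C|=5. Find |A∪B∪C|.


|A∪B∪C| = 76+39+51-15-9-19+5 = 128

|A∪B∪C| = 128


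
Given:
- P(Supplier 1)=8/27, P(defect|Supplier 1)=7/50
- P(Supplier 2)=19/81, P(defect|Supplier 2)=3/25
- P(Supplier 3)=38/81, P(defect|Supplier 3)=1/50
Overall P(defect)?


P(B) = Σ P(B|Aᵢ)×P(Aᵢ)
  7/50×8/27 = 28/675
  3/25×19/81 = 19/675
  1/50×38/81 = 19/2025
Sum = 32/405

P(defect) = 32/405 ≈ 7.90%


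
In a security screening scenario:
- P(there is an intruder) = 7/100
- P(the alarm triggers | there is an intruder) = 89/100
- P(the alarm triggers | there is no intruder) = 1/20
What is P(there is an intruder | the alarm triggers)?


Using Bayes' theorem:
P(A|B) = P(B|A)·P(A) / P(B)

P(the alarm triggers) = 89/100 × 7/100 + 1/20 × 93/100
= 623/10000 + 93/2000 = 68/625

P(there is an intruder|the alarm triggers) = (623/10000) / (68/625) = 623/1088

P(there is an intruder|the alarm triggers) = 623/1088 ≈ 57.26%


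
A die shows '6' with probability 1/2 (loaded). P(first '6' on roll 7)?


Geometric: P(X=7) = (1-p)^(k-1)×p = (1/2)^6×1/2 = 1/128

P(X=7) = 1/128 ≈ 0.78%


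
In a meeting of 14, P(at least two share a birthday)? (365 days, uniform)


P(all different) = Π(365-i)/365 for i=0..13
= 0.776897
P(match) = 1 - 0.776897 = 0.223103

P ≈ 0.2231 ≈ 22.31%


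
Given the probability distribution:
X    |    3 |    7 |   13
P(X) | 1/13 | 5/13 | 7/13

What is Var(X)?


E[X] = 129/13
E[X²] = 1437/13
Var(X) = E[X²] - (E[X])² = 1437/13 - 16641/169 = 2040/169

Var(X) = 2040/169 ≈ 12.0710


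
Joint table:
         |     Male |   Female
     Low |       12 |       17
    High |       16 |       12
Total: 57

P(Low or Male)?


P(Low∨Male) = P(Low) + P(Male) - P(Low∧Male)
= (29 + 28 - 12)/57 = 45/57 = 15/19

P = 15/19 ≈ 78.95%


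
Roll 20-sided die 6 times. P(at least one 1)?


P(no 1)^6 = (19/20)^6 = 47045881/64000000
P(≥1) = 1 - 47045881/64000000 = 16954119/64000000

P = 16954119/64000000 ≈ 26.49%


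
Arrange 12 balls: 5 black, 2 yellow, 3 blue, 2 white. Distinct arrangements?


12!/(5!×2!×3!×2!) = 166320

166320


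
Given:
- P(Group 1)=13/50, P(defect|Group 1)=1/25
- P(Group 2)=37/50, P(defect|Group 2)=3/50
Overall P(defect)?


P(B) = Σ P(B|Aᵢ)×P(Aᵢ)
  1/25×13/50 = 13/1250
  3/50×37/50 = 111/2500
Sum = 137/2500

P(defect) = 137/2500 ≈ 5.48%


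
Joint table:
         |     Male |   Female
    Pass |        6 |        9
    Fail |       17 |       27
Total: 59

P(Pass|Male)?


P(Pass|Male) = 6/(6+17) = 6/23

P = 6/23 ≈ 26.09%


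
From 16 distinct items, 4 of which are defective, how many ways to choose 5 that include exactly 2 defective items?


Choose 2 of the 4 defective items and 3 of the other 12 items:
C(4,2)×C(12,3) = 6×220 = 1320

1320


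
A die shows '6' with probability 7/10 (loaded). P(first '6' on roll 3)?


Geometric: P(X=3) = (1-p)^(k-1)×p = (3/10)^2×7/10 = 63/1000

P(X=3) = 63/1000 ≈ 6.30%


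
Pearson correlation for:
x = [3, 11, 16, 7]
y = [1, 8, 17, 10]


n=4, Σx=37, Σy=36, Σxy=433, Σx²=435, Σy²=454
r = (4×433 - 37×36)/√((4×435 - 37²)(4×454 - 36²))
= 400/√(371×520) = 400/√192920 ≈ 400/439.2266 ≈ 0.9107

r ≈ 0.9107


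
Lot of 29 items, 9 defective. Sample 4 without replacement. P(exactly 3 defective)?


Hypergeometric: C(9,3)×C(20,1)/C(29,4)
= 84×20/23751 = 80/1131

P(X=3) = 80/1131 ≈ 7.07%


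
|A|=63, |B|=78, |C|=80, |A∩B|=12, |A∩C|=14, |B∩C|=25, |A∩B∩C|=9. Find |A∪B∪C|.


|A∪B∪C| = 63+78+80-12-14-25+9 = 179

|A∪B∪C| = 179


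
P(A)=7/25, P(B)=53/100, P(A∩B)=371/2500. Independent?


P(A)×P(B) = 371/2500
P(A∩B) = 371/2500
Equal ✓ → Independent

Yes, independent


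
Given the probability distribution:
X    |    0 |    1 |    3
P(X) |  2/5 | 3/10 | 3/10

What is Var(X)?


E[X] = 6/5
E[X²] = 3
Var(X) = E[X²] - (E[X])² = 3 - 36/25 = 39/25

Var(X) = 39/25 ≈ 1.5600


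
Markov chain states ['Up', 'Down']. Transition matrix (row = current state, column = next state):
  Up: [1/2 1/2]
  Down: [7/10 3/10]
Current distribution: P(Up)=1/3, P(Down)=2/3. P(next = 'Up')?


P(next=Up) = Σᵢ P(now=i)×P(i→Up)
= 1/3×1/2 + 2/3×7/10
= 1/6 + 7/15 = 19/30

P = 19/30 ≈ 0.6333


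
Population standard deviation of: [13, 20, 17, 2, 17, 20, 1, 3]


Mean = 93/8
  (13-93/8)²=121/64
  (20-93/8)²=4489/64
  (17-93/8)²=1849/64
  (2-93/8)²=5929/64
  (17-93/8)²=1849/64
  (20-93/8)²=4489/64
  (1-93/8)²=7225/64
  (3-93/8)²=4761/64
Σ(x-μ)² = 3839/8
σ² = (3839/8)/8 = 3839/64

σ = √(3839/64) ≈ 7.7450


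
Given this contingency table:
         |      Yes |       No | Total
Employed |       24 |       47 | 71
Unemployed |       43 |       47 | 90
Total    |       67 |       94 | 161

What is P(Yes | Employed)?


P(Yes | Employed) = 24/(24+47) = 24/71

P(Yes|Employed) = 24/71 ≈ 33.80%


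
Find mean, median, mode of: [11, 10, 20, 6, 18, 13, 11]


Sorted: [6, 10, 11, 11, 13, 18, 20]
Mean = 89/7
Median = 11
Freq: {11: 2, 10: 1, 20: 1, 6: 1, 18: 1, 13: 1}
Mode: [11]

Mean=89/7, Median=11, Mode=11


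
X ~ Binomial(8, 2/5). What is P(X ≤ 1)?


P(X ≤ 1) = Σ P(X=i) for i=0..1
P(X=0) = 6561/390625
P(X=1) = 34992/390625
Sum = 41553/390625

P(X ≤ 1) = 41553/390625 ≈ 10.64%


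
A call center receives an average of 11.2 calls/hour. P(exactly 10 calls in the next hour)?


Poisson(λ=11.2): P(X=10) = e^(-λ)×λ^k/k!
= e^(-11.2) × 11.2^10 / 10!
≈ 1.367419607e-05 × 31058482083.4 / 3628800 ≈ 0.117036

P(X=10) ≈ 0.117036 ≈ 11.70%


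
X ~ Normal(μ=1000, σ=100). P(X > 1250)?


z = (1250-1000)/100 = 2.5
P(X > 1250) = 1 - P(Z ≤ 2.5) = 1 - 0.9938 = 0.0062

P(X > 1250) ≈ 0.0062


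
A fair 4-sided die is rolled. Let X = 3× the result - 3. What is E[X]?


E[die] = (1+4)/2 = 5/2
E[X] = 3×5/2 - 3 = 9/2

E[X] = 9/2


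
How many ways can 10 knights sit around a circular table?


Circular arrangements of 10 distinct objects: fix one position to break rotational symmetry.
(n-1)! = 9! = 362880

362880


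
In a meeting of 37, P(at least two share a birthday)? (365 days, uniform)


P(all different) = Π(365-i)/365 for i=0..36
= 0.151266
P(match) = 1 - 0.151266 = 0.848734

P ≈ 0.8487 ≈ 84.87%


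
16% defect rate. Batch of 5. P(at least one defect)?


P(all good) = (21/25)^5 = 4084101/9765625
P(≥1 defect) = 5681524/9765625

P = 5681524/9765625 ≈ 58.18%
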